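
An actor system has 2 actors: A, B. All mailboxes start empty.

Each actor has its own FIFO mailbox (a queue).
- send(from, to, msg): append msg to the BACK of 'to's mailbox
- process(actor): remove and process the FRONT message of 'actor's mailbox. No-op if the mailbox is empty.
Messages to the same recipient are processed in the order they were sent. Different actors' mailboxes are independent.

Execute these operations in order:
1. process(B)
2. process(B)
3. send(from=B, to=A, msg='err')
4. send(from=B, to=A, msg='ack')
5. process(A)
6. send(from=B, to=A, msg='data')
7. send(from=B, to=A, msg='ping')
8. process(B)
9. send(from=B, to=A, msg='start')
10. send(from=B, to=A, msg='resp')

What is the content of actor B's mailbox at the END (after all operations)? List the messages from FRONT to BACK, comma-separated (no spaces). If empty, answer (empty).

After 1 (process(B)): A:[] B:[]
After 2 (process(B)): A:[] B:[]
After 3 (send(from=B, to=A, msg='err')): A:[err] B:[]
After 4 (send(from=B, to=A, msg='ack')): A:[err,ack] B:[]
After 5 (process(A)): A:[ack] B:[]
After 6 (send(from=B, to=A, msg='data')): A:[ack,data] B:[]
After 7 (send(from=B, to=A, msg='ping')): A:[ack,data,ping] B:[]
After 8 (process(B)): A:[ack,data,ping] B:[]
After 9 (send(from=B, to=A, msg='start')): A:[ack,data,ping,start] B:[]
After 10 (send(from=B, to=A, msg='resp')): A:[ack,data,ping,start,resp] B:[]

Answer: (empty)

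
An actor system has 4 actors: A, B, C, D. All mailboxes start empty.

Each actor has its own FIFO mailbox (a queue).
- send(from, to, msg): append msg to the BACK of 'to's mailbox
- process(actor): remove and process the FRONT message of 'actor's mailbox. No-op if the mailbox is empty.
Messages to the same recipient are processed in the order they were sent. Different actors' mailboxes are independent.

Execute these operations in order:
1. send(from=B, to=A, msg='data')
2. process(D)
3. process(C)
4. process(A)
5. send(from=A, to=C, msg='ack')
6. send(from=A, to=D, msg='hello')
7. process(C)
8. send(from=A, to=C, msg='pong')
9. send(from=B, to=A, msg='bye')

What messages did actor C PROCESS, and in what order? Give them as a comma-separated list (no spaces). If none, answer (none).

Answer: ack

Derivation:
After 1 (send(from=B, to=A, msg='data')): A:[data] B:[] C:[] D:[]
After 2 (process(D)): A:[data] B:[] C:[] D:[]
After 3 (process(C)): A:[data] B:[] C:[] D:[]
After 4 (process(A)): A:[] B:[] C:[] D:[]
After 5 (send(from=A, to=C, msg='ack')): A:[] B:[] C:[ack] D:[]
After 6 (send(from=A, to=D, msg='hello')): A:[] B:[] C:[ack] D:[hello]
After 7 (process(C)): A:[] B:[] C:[] D:[hello]
After 8 (send(from=A, to=C, msg='pong')): A:[] B:[] C:[pong] D:[hello]
After 9 (send(from=B, to=A, msg='bye')): A:[bye] B:[] C:[pong] D:[hello]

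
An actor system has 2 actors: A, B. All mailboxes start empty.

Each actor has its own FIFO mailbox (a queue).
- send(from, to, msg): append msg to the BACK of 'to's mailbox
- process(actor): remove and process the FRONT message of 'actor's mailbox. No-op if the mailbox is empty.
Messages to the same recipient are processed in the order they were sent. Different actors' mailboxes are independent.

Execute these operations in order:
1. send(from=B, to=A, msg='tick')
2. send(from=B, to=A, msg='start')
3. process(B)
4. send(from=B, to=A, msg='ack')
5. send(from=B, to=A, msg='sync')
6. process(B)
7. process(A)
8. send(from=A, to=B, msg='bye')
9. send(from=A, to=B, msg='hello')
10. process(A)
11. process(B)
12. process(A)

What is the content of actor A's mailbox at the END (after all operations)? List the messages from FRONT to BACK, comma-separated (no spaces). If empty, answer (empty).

Answer: sync

Derivation:
After 1 (send(from=B, to=A, msg='tick')): A:[tick] B:[]
After 2 (send(from=B, to=A, msg='start')): A:[tick,start] B:[]
After 3 (process(B)): A:[tick,start] B:[]
After 4 (send(from=B, to=A, msg='ack')): A:[tick,start,ack] B:[]
After 5 (send(from=B, to=A, msg='sync')): A:[tick,start,ack,sync] B:[]
After 6 (process(B)): A:[tick,start,ack,sync] B:[]
After 7 (process(A)): A:[start,ack,sync] B:[]
After 8 (send(from=A, to=B, msg='bye')): A:[start,ack,sync] B:[bye]
After 9 (send(from=A, to=B, msg='hello')): A:[start,ack,sync] B:[bye,hello]
After 10 (process(A)): A:[ack,sync] B:[bye,hello]
After 11 (process(B)): A:[ack,sync] B:[hello]
After 12 (process(A)): A:[sync] B:[hello]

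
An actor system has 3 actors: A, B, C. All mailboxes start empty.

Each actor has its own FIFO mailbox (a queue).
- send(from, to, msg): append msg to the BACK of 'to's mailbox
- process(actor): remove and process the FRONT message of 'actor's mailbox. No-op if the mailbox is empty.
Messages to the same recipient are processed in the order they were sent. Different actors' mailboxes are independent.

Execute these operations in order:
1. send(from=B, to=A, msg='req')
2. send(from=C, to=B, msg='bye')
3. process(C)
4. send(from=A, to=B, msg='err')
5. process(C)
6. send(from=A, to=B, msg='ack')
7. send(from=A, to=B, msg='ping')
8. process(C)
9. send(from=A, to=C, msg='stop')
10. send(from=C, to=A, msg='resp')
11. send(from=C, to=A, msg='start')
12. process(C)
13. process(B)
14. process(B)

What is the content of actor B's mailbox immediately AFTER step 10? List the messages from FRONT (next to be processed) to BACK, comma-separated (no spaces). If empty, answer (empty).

After 1 (send(from=B, to=A, msg='req')): A:[req] B:[] C:[]
After 2 (send(from=C, to=B, msg='bye')): A:[req] B:[bye] C:[]
After 3 (process(C)): A:[req] B:[bye] C:[]
After 4 (send(from=A, to=B, msg='err')): A:[req] B:[bye,err] C:[]
After 5 (process(C)): A:[req] B:[bye,err] C:[]
After 6 (send(from=A, to=B, msg='ack')): A:[req] B:[bye,err,ack] C:[]
After 7 (send(from=A, to=B, msg='ping')): A:[req] B:[bye,err,ack,ping] C:[]
After 8 (process(C)): A:[req] B:[bye,err,ack,ping] C:[]
After 9 (send(from=A, to=C, msg='stop')): A:[req] B:[bye,err,ack,ping] C:[stop]
After 10 (send(from=C, to=A, msg='resp')): A:[req,resp] B:[bye,err,ack,ping] C:[stop]

bye,err,ack,ping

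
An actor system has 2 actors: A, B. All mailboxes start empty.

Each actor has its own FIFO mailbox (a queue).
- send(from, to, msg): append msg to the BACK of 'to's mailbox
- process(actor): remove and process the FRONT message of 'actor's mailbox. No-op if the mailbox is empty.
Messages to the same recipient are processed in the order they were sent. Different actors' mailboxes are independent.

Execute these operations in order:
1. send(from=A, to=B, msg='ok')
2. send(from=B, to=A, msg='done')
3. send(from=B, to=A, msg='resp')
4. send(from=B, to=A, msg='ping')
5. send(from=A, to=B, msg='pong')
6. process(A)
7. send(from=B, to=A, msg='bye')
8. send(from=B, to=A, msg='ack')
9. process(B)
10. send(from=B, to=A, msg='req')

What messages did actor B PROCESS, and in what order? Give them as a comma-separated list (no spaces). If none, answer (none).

After 1 (send(from=A, to=B, msg='ok')): A:[] B:[ok]
After 2 (send(from=B, to=A, msg='done')): A:[done] B:[ok]
After 3 (send(from=B, to=A, msg='resp')): A:[done,resp] B:[ok]
After 4 (send(from=B, to=A, msg='ping')): A:[done,resp,ping] B:[ok]
After 5 (send(from=A, to=B, msg='pong')): A:[done,resp,ping] B:[ok,pong]
After 6 (process(A)): A:[resp,ping] B:[ok,pong]
After 7 (send(from=B, to=A, msg='bye')): A:[resp,ping,bye] B:[ok,pong]
After 8 (send(from=B, to=A, msg='ack')): A:[resp,ping,bye,ack] B:[ok,pong]
After 9 (process(B)): A:[resp,ping,bye,ack] B:[pong]
After 10 (send(from=B, to=A, msg='req')): A:[resp,ping,bye,ack,req] B:[pong]

Answer: ok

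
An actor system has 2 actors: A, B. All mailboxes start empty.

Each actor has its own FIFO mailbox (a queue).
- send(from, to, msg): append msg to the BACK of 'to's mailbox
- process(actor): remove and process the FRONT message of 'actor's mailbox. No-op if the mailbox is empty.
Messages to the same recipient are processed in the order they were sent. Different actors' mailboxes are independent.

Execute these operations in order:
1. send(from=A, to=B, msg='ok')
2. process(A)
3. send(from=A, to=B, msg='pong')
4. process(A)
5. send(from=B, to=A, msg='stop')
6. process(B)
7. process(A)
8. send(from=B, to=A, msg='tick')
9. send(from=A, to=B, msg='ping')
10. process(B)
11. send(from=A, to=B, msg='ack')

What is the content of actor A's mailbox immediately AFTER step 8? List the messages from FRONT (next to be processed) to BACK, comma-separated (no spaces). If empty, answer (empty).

After 1 (send(from=A, to=B, msg='ok')): A:[] B:[ok]
After 2 (process(A)): A:[] B:[ok]
After 3 (send(from=A, to=B, msg='pong')): A:[] B:[ok,pong]
After 4 (process(A)): A:[] B:[ok,pong]
After 5 (send(from=B, to=A, msg='stop')): A:[stop] B:[ok,pong]
After 6 (process(B)): A:[stop] B:[pong]
After 7 (process(A)): A:[] B:[pong]
After 8 (send(from=B, to=A, msg='tick')): A:[tick] B:[pong]

tick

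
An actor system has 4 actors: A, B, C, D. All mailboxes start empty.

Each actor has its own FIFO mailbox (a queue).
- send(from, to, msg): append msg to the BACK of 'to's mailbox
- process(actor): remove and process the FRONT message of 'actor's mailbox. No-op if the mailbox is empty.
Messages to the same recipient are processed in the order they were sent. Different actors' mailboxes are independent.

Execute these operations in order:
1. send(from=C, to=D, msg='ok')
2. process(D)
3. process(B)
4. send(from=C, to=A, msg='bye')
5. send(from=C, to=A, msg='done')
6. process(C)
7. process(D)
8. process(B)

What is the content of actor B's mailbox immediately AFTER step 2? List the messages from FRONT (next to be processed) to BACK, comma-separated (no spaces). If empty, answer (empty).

After 1 (send(from=C, to=D, msg='ok')): A:[] B:[] C:[] D:[ok]
After 2 (process(D)): A:[] B:[] C:[] D:[]

(empty)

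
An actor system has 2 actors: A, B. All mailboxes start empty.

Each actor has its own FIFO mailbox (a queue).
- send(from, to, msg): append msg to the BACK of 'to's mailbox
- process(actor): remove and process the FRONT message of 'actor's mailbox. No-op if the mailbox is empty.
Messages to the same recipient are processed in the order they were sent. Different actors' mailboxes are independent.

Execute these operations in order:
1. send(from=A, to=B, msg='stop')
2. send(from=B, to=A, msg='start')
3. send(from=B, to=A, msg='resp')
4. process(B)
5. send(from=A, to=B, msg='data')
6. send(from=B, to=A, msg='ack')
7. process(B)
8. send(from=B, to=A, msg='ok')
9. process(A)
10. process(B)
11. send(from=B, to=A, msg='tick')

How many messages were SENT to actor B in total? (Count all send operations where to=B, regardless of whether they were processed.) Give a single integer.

After 1 (send(from=A, to=B, msg='stop')): A:[] B:[stop]
After 2 (send(from=B, to=A, msg='start')): A:[start] B:[stop]
After 3 (send(from=B, to=A, msg='resp')): A:[start,resp] B:[stop]
After 4 (process(B)): A:[start,resp] B:[]
After 5 (send(from=A, to=B, msg='data')): A:[start,resp] B:[data]
After 6 (send(from=B, to=A, msg='ack')): A:[start,resp,ack] B:[data]
After 7 (process(B)): A:[start,resp,ack] B:[]
After 8 (send(from=B, to=A, msg='ok')): A:[start,resp,ack,ok] B:[]
After 9 (process(A)): A:[resp,ack,ok] B:[]
After 10 (process(B)): A:[resp,ack,ok] B:[]
After 11 (send(from=B, to=A, msg='tick')): A:[resp,ack,ok,tick] B:[]

Answer: 2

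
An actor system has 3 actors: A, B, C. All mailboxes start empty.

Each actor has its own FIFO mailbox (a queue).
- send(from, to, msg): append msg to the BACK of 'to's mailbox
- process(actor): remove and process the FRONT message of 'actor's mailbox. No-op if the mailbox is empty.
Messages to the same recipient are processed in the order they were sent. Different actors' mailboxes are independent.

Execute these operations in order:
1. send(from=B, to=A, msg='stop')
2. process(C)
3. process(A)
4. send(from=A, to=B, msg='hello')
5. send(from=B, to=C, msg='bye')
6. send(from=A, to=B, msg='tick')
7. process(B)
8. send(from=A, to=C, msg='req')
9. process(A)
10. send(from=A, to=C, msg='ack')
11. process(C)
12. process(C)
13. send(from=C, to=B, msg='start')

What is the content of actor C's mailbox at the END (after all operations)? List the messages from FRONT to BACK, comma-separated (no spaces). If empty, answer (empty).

Answer: ack

Derivation:
After 1 (send(from=B, to=A, msg='stop')): A:[stop] B:[] C:[]
After 2 (process(C)): A:[stop] B:[] C:[]
After 3 (process(A)): A:[] B:[] C:[]
After 4 (send(from=A, to=B, msg='hello')): A:[] B:[hello] C:[]
After 5 (send(from=B, to=C, msg='bye')): A:[] B:[hello] C:[bye]
After 6 (send(from=A, to=B, msg='tick')): A:[] B:[hello,tick] C:[bye]
After 7 (process(B)): A:[] B:[tick] C:[bye]
After 8 (send(from=A, to=C, msg='req')): A:[] B:[tick] C:[bye,req]
After 9 (process(A)): A:[] B:[tick] C:[bye,req]
After 10 (send(from=A, to=C, msg='ack')): A:[] B:[tick] C:[bye,req,ack]
After 11 (process(C)): A:[] B:[tick] C:[req,ack]
After 12 (process(C)): A:[] B:[tick] C:[ack]
After 13 (send(from=C, to=B, msg='start')): A:[] B:[tick,start] C:[ack]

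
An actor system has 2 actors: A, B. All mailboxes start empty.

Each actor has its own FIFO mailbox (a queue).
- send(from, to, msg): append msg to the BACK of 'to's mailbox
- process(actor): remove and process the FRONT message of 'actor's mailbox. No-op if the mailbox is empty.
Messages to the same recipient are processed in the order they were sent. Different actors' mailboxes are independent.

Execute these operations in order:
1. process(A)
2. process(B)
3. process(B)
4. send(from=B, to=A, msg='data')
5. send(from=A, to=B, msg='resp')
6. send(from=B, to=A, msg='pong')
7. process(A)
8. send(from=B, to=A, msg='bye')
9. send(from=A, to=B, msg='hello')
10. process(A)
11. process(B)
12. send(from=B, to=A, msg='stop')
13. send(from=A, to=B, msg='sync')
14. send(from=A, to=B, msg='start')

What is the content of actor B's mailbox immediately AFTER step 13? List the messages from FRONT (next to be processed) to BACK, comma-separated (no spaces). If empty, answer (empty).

After 1 (process(A)): A:[] B:[]
After 2 (process(B)): A:[] B:[]
After 3 (process(B)): A:[] B:[]
After 4 (send(from=B, to=A, msg='data')): A:[data] B:[]
After 5 (send(from=A, to=B, msg='resp')): A:[data] B:[resp]
After 6 (send(from=B, to=A, msg='pong')): A:[data,pong] B:[resp]
After 7 (process(A)): A:[pong] B:[resp]
After 8 (send(from=B, to=A, msg='bye')): A:[pong,bye] B:[resp]
After 9 (send(from=A, to=B, msg='hello')): A:[pong,bye] B:[resp,hello]
After 10 (process(A)): A:[bye] B:[resp,hello]
After 11 (process(B)): A:[bye] B:[hello]
After 12 (send(from=B, to=A, msg='stop')): A:[bye,stop] B:[hello]
After 13 (send(from=A, to=B, msg='sync')): A:[bye,stop] B:[hello,sync]

hello,sync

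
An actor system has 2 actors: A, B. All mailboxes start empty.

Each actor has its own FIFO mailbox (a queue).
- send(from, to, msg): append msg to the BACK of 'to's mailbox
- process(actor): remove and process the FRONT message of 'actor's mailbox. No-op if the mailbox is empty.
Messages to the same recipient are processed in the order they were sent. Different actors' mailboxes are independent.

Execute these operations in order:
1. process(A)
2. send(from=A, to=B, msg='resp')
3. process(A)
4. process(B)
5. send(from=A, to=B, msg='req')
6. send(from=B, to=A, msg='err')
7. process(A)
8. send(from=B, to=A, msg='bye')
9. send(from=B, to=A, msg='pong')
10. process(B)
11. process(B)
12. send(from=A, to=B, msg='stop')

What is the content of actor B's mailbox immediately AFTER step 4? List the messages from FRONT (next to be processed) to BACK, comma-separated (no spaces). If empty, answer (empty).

After 1 (process(A)): A:[] B:[]
After 2 (send(from=A, to=B, msg='resp')): A:[] B:[resp]
After 3 (process(A)): A:[] B:[resp]
After 4 (process(B)): A:[] B:[]

(empty)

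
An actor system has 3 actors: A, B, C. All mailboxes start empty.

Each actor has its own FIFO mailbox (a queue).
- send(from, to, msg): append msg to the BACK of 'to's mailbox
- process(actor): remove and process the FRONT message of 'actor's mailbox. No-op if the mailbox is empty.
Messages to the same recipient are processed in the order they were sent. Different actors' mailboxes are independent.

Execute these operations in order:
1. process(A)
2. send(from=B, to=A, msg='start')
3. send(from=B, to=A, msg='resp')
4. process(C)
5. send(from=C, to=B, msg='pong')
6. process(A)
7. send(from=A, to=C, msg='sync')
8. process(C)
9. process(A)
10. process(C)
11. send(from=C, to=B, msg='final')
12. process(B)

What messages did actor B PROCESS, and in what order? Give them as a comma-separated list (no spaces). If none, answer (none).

Answer: pong

Derivation:
After 1 (process(A)): A:[] B:[] C:[]
After 2 (send(from=B, to=A, msg='start')): A:[start] B:[] C:[]
After 3 (send(from=B, to=A, msg='resp')): A:[start,resp] B:[] C:[]
After 4 (process(C)): A:[start,resp] B:[] C:[]
After 5 (send(from=C, to=B, msg='pong')): A:[start,resp] B:[pong] C:[]
After 6 (process(A)): A:[resp] B:[pong] C:[]
After 7 (send(from=A, to=C, msg='sync')): A:[resp] B:[pong] C:[sync]
After 8 (process(C)): A:[resp] B:[pong] C:[]
After 9 (process(A)): A:[] B:[pong] C:[]
After 10 (process(C)): A:[] B:[pong] C:[]
After 11 (send(from=C, to=B, msg='final')): A:[] B:[pong,final] C:[]
After 12 (process(B)): A:[] B:[final] C:[]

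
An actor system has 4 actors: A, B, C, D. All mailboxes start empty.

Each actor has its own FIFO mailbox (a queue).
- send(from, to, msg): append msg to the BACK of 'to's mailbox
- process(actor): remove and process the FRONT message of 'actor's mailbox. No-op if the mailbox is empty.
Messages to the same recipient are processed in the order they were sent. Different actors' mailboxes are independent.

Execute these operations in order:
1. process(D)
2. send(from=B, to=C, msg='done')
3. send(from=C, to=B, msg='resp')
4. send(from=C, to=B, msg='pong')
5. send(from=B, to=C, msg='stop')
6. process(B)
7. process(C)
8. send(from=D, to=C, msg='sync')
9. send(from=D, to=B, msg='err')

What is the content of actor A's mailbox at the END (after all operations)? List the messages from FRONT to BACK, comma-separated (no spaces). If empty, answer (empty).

Answer: (empty)

Derivation:
After 1 (process(D)): A:[] B:[] C:[] D:[]
After 2 (send(from=B, to=C, msg='done')): A:[] B:[] C:[done] D:[]
After 3 (send(from=C, to=B, msg='resp')): A:[] B:[resp] C:[done] D:[]
After 4 (send(from=C, to=B, msg='pong')): A:[] B:[resp,pong] C:[done] D:[]
After 5 (send(from=B, to=C, msg='stop')): A:[] B:[resp,pong] C:[done,stop] D:[]
After 6 (process(B)): A:[] B:[pong] C:[done,stop] D:[]
After 7 (process(C)): A:[] B:[pong] C:[stop] D:[]
After 8 (send(from=D, to=C, msg='sync')): A:[] B:[pong] C:[stop,sync] D:[]
After 9 (send(from=D, to=B, msg='err')): A:[] B:[pong,err] C:[stop,sync] D:[]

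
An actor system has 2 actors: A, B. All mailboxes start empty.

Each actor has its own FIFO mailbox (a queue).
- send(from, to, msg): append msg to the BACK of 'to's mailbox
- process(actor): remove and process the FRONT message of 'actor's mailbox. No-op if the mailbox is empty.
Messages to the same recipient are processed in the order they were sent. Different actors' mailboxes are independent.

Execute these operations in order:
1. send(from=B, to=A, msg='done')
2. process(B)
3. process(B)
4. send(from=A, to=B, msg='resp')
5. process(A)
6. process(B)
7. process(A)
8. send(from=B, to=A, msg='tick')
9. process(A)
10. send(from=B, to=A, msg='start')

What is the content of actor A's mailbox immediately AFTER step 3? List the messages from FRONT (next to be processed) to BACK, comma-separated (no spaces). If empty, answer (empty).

After 1 (send(from=B, to=A, msg='done')): A:[done] B:[]
After 2 (process(B)): A:[done] B:[]
After 3 (process(B)): A:[done] B:[]

done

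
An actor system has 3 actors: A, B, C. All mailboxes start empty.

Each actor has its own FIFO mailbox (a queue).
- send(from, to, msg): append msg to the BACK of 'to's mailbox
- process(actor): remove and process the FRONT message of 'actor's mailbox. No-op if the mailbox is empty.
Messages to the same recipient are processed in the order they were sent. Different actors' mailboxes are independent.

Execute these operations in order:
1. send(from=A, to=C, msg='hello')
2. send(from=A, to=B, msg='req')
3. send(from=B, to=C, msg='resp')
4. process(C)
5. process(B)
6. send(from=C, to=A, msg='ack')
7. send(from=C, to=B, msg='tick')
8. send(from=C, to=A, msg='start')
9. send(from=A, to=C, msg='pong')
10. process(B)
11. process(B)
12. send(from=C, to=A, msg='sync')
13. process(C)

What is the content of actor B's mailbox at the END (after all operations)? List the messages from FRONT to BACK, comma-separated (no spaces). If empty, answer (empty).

After 1 (send(from=A, to=C, msg='hello')): A:[] B:[] C:[hello]
After 2 (send(from=A, to=B, msg='req')): A:[] B:[req] C:[hello]
After 3 (send(from=B, to=C, msg='resp')): A:[] B:[req] C:[hello,resp]
After 4 (process(C)): A:[] B:[req] C:[resp]
After 5 (process(B)): A:[] B:[] C:[resp]
After 6 (send(from=C, to=A, msg='ack')): A:[ack] B:[] C:[resp]
After 7 (send(from=C, to=B, msg='tick')): A:[ack] B:[tick] C:[resp]
After 8 (send(from=C, to=A, msg='start')): A:[ack,start] B:[tick] C:[resp]
After 9 (send(from=A, to=C, msg='pong')): A:[ack,start] B:[tick] C:[resp,pong]
After 10 (process(B)): A:[ack,start] B:[] C:[resp,pong]
After 11 (process(B)): A:[ack,start] B:[] C:[resp,pong]
After 12 (send(from=C, to=A, msg='sync')): A:[ack,start,sync] B:[] C:[resp,pong]
After 13 (process(C)): A:[ack,start,sync] B:[] C:[pong]

Answer: (empty)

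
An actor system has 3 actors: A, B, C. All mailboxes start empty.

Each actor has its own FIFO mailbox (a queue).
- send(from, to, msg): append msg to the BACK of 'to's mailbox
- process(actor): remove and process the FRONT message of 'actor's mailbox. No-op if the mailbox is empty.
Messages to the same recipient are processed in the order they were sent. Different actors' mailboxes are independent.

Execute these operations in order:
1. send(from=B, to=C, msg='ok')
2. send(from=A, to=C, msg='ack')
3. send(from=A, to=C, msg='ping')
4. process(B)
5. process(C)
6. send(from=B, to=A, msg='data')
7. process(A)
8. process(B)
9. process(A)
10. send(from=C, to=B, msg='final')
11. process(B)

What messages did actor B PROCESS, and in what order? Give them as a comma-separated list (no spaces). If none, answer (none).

Answer: final

Derivation:
After 1 (send(from=B, to=C, msg='ok')): A:[] B:[] C:[ok]
After 2 (send(from=A, to=C, msg='ack')): A:[] B:[] C:[ok,ack]
After 3 (send(from=A, to=C, msg='ping')): A:[] B:[] C:[ok,ack,ping]
After 4 (process(B)): A:[] B:[] C:[ok,ack,ping]
After 5 (process(C)): A:[] B:[] C:[ack,ping]
After 6 (send(from=B, to=A, msg='data')): A:[data] B:[] C:[ack,ping]
After 7 (process(A)): A:[] B:[] C:[ack,ping]
After 8 (process(B)): A:[] B:[] C:[ack,ping]
After 9 (process(A)): A:[] B:[] C:[ack,ping]
After 10 (send(from=C, to=B, msg='final')): A:[] B:[final] C:[ack,ping]
After 11 (process(B)): A:[] B:[] C:[ack,ping]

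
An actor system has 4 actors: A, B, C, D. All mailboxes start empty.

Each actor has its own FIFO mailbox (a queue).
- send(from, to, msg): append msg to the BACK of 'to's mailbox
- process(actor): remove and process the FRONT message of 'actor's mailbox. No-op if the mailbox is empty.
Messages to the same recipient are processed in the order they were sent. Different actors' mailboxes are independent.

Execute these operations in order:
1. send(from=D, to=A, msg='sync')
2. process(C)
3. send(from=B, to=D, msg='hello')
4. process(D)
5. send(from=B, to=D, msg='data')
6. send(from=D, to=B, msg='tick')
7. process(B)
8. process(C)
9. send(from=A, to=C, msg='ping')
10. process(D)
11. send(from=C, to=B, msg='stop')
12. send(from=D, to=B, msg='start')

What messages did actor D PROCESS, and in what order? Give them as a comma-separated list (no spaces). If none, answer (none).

After 1 (send(from=D, to=A, msg='sync')): A:[sync] B:[] C:[] D:[]
After 2 (process(C)): A:[sync] B:[] C:[] D:[]
After 3 (send(from=B, to=D, msg='hello')): A:[sync] B:[] C:[] D:[hello]
After 4 (process(D)): A:[sync] B:[] C:[] D:[]
After 5 (send(from=B, to=D, msg='data')): A:[sync] B:[] C:[] D:[data]
After 6 (send(from=D, to=B, msg='tick')): A:[sync] B:[tick] C:[] D:[data]
After 7 (process(B)): A:[sync] B:[] C:[] D:[data]
After 8 (process(C)): A:[sync] B:[] C:[] D:[data]
After 9 (send(from=A, to=C, msg='ping')): A:[sync] B:[] C:[ping] D:[data]
After 10 (process(D)): A:[sync] B:[] C:[ping] D:[]
After 11 (send(from=C, to=B, msg='stop')): A:[sync] B:[stop] C:[ping] D:[]
After 12 (send(from=D, to=B, msg='start')): A:[sync] B:[stop,start] C:[ping] D:[]

Answer: hello,data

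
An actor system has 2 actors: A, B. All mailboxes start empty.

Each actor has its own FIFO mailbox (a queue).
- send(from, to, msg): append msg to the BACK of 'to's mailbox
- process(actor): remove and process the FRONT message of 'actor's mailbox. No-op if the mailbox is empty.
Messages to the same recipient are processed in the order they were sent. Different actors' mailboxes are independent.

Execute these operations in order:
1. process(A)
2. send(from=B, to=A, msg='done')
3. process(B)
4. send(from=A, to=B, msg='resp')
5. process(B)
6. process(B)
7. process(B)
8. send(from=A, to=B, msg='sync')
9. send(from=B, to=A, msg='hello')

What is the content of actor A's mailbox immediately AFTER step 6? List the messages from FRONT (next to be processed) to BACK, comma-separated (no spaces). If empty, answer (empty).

After 1 (process(A)): A:[] B:[]
After 2 (send(from=B, to=A, msg='done')): A:[done] B:[]
After 3 (process(B)): A:[done] B:[]
After 4 (send(from=A, to=B, msg='resp')): A:[done] B:[resp]
After 5 (process(B)): A:[done] B:[]
After 6 (process(B)): A:[done] B:[]

done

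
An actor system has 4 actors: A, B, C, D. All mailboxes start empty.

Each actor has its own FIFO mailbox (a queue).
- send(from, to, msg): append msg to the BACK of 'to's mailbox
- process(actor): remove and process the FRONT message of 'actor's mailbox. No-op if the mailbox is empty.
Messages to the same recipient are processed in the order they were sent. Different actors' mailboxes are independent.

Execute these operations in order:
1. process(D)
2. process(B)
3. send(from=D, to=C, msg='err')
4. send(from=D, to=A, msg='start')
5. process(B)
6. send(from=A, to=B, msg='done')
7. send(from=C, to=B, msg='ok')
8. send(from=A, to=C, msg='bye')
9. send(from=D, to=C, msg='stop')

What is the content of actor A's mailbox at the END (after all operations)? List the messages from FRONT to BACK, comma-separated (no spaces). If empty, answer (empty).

After 1 (process(D)): A:[] B:[] C:[] D:[]
After 2 (process(B)): A:[] B:[] C:[] D:[]
After 3 (send(from=D, to=C, msg='err')): A:[] B:[] C:[err] D:[]
After 4 (send(from=D, to=A, msg='start')): A:[start] B:[] C:[err] D:[]
After 5 (process(B)): A:[start] B:[] C:[err] D:[]
After 6 (send(from=A, to=B, msg='done')): A:[start] B:[done] C:[err] D:[]
After 7 (send(from=C, to=B, msg='ok')): A:[start] B:[done,ok] C:[err] D:[]
After 8 (send(from=A, to=C, msg='bye')): A:[start] B:[done,ok] C:[err,bye] D:[]
After 9 (send(from=D, to=C, msg='stop')): A:[start] B:[done,ok] C:[err,bye,stop] D:[]

Answer: start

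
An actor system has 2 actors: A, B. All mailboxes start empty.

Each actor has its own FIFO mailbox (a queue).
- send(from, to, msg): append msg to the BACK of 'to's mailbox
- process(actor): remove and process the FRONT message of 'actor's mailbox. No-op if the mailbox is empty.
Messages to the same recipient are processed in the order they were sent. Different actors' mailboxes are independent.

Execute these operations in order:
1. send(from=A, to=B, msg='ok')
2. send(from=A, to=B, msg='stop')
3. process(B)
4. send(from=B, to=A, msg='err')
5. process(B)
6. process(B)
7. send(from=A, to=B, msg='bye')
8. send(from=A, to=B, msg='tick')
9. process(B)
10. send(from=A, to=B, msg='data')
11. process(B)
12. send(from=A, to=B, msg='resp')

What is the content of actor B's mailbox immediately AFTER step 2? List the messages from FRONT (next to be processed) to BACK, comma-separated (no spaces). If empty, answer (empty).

After 1 (send(from=A, to=B, msg='ok')): A:[] B:[ok]
After 2 (send(from=A, to=B, msg='stop')): A:[] B:[ok,stop]

ok,stop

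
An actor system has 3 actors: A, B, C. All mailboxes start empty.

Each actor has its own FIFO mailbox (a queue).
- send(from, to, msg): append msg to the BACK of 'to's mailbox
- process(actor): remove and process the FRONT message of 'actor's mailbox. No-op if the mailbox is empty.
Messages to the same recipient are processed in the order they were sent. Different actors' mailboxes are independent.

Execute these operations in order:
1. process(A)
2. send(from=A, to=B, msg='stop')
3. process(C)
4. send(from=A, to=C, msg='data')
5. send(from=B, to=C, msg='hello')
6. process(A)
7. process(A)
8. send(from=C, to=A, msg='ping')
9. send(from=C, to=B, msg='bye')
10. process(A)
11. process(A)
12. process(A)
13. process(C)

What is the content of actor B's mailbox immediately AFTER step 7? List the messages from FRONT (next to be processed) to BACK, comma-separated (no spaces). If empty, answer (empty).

After 1 (process(A)): A:[] B:[] C:[]
After 2 (send(from=A, to=B, msg='stop')): A:[] B:[stop] C:[]
After 3 (process(C)): A:[] B:[stop] C:[]
After 4 (send(from=A, to=C, msg='data')): A:[] B:[stop] C:[data]
After 5 (send(from=B, to=C, msg='hello')): A:[] B:[stop] C:[data,hello]
After 6 (process(A)): A:[] B:[stop] C:[data,hello]
After 7 (process(A)): A:[] B:[stop] C:[data,hello]

stop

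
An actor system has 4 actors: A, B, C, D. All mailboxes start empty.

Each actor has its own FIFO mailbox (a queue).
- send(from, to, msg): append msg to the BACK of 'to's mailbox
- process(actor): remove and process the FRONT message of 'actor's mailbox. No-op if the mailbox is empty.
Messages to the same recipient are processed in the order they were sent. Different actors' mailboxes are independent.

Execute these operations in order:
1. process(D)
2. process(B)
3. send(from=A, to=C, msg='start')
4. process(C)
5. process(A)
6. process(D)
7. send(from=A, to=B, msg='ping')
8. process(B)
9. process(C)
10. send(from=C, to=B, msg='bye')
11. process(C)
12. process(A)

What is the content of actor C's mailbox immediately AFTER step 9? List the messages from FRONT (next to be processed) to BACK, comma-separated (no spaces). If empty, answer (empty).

After 1 (process(D)): A:[] B:[] C:[] D:[]
After 2 (process(B)): A:[] B:[] C:[] D:[]
After 3 (send(from=A, to=C, msg='start')): A:[] B:[] C:[start] D:[]
After 4 (process(C)): A:[] B:[] C:[] D:[]
After 5 (process(A)): A:[] B:[] C:[] D:[]
After 6 (process(D)): A:[] B:[] C:[] D:[]
After 7 (send(from=A, to=B, msg='ping')): A:[] B:[ping] C:[] D:[]
After 8 (process(B)): A:[] B:[] C:[] D:[]
After 9 (process(C)): A:[] B:[] C:[] D:[]

(empty)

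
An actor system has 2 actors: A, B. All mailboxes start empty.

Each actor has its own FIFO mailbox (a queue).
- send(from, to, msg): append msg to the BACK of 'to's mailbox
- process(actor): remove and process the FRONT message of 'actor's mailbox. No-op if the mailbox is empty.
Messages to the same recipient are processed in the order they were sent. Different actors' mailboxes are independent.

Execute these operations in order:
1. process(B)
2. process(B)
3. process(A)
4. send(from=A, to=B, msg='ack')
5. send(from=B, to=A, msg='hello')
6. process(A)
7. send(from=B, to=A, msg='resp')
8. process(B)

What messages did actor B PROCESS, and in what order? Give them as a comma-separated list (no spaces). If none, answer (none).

Answer: ack

Derivation:
After 1 (process(B)): A:[] B:[]
After 2 (process(B)): A:[] B:[]
After 3 (process(A)): A:[] B:[]
After 4 (send(from=A, to=B, msg='ack')): A:[] B:[ack]
After 5 (send(from=B, to=A, msg='hello')): A:[hello] B:[ack]
After 6 (process(A)): A:[] B:[ack]
After 7 (send(from=B, to=A, msg='resp')): A:[resp] B:[ack]
After 8 (process(B)): A:[resp] B:[]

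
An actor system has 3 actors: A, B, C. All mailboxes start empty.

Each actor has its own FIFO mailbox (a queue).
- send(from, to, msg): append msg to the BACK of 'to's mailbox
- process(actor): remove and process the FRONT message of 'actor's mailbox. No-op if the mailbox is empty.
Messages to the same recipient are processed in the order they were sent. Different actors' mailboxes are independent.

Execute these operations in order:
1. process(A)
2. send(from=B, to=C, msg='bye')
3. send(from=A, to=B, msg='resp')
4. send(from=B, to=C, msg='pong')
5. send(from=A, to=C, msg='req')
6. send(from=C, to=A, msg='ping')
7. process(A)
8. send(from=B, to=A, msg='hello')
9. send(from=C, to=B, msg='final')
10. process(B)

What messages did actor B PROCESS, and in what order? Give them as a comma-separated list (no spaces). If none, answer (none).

After 1 (process(A)): A:[] B:[] C:[]
After 2 (send(from=B, to=C, msg='bye')): A:[] B:[] C:[bye]
After 3 (send(from=A, to=B, msg='resp')): A:[] B:[resp] C:[bye]
After 4 (send(from=B, to=C, msg='pong')): A:[] B:[resp] C:[bye,pong]
After 5 (send(from=A, to=C, msg='req')): A:[] B:[resp] C:[bye,pong,req]
After 6 (send(from=C, to=A, msg='ping')): A:[ping] B:[resp] C:[bye,pong,req]
After 7 (process(A)): A:[] B:[resp] C:[bye,pong,req]
After 8 (send(from=B, to=A, msg='hello')): A:[hello] B:[resp] C:[bye,pong,req]
After 9 (send(from=C, to=B, msg='final')): A:[hello] B:[resp,final] C:[bye,pong,req]
After 10 (process(B)): A:[hello] B:[final] C:[bye,pong,req]

Answer: resp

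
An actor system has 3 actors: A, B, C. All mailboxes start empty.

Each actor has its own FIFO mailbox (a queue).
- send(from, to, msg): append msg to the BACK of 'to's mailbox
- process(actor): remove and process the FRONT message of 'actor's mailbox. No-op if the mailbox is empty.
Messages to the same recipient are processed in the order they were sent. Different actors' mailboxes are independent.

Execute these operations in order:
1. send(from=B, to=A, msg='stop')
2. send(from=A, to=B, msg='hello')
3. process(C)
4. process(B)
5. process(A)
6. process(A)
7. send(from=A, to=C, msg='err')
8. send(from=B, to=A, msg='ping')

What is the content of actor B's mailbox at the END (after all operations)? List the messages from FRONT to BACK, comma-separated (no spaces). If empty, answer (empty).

After 1 (send(from=B, to=A, msg='stop')): A:[stop] B:[] C:[]
After 2 (send(from=A, to=B, msg='hello')): A:[stop] B:[hello] C:[]
After 3 (process(C)): A:[stop] B:[hello] C:[]
After 4 (process(B)): A:[stop] B:[] C:[]
After 5 (process(A)): A:[] B:[] C:[]
After 6 (process(A)): A:[] B:[] C:[]
After 7 (send(from=A, to=C, msg='err')): A:[] B:[] C:[err]
After 8 (send(from=B, to=A, msg='ping')): A:[ping] B:[] C:[err]

Answer: (empty)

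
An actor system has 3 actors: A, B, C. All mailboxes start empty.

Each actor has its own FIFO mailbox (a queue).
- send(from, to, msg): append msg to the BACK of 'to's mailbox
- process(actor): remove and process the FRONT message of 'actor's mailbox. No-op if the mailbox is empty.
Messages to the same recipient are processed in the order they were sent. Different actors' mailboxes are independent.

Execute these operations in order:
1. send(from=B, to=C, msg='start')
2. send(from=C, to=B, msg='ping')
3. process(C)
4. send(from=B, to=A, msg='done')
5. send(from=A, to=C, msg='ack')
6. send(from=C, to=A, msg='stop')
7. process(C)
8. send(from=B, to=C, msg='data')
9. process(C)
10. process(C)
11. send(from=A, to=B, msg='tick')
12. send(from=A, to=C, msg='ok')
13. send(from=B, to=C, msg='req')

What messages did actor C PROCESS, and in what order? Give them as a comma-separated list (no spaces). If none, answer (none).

After 1 (send(from=B, to=C, msg='start')): A:[] B:[] C:[start]
After 2 (send(from=C, to=B, msg='ping')): A:[] B:[ping] C:[start]
After 3 (process(C)): A:[] B:[ping] C:[]
After 4 (send(from=B, to=A, msg='done')): A:[done] B:[ping] C:[]
After 5 (send(from=A, to=C, msg='ack')): A:[done] B:[ping] C:[ack]
After 6 (send(from=C, to=A, msg='stop')): A:[done,stop] B:[ping] C:[ack]
After 7 (process(C)): A:[done,stop] B:[ping] C:[]
After 8 (send(from=B, to=C, msg='data')): A:[done,stop] B:[ping] C:[data]
After 9 (process(C)): A:[done,stop] B:[ping] C:[]
After 10 (process(C)): A:[done,stop] B:[ping] C:[]
After 11 (send(from=A, to=B, msg='tick')): A:[done,stop] B:[ping,tick] C:[]
After 12 (send(from=A, to=C, msg='ok')): A:[done,stop] B:[ping,tick] C:[ok]
After 13 (send(from=B, to=C, msg='req')): A:[done,stop] B:[ping,tick] C:[ok,req]

Answer: start,ack,data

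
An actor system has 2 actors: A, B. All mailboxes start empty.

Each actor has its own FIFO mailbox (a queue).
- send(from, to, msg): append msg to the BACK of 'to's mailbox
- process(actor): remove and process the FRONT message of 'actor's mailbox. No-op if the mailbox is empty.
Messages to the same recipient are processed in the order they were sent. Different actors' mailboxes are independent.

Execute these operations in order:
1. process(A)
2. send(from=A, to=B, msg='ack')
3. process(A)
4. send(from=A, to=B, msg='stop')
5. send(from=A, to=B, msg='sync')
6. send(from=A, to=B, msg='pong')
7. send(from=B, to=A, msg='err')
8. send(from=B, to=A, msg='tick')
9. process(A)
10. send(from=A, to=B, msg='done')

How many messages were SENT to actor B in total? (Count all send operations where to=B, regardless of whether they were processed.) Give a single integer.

After 1 (process(A)): A:[] B:[]
After 2 (send(from=A, to=B, msg='ack')): A:[] B:[ack]
After 3 (process(A)): A:[] B:[ack]
After 4 (send(from=A, to=B, msg='stop')): A:[] B:[ack,stop]
After 5 (send(from=A, to=B, msg='sync')): A:[] B:[ack,stop,sync]
After 6 (send(from=A, to=B, msg='pong')): A:[] B:[ack,stop,sync,pong]
After 7 (send(from=B, to=A, msg='err')): A:[err] B:[ack,stop,sync,pong]
After 8 (send(from=B, to=A, msg='tick')): A:[err,tick] B:[ack,stop,sync,pong]
After 9 (process(A)): A:[tick] B:[ack,stop,sync,pong]
After 10 (send(from=A, to=B, msg='done')): A:[tick] B:[ack,stop,sync,pong,done]

Answer: 5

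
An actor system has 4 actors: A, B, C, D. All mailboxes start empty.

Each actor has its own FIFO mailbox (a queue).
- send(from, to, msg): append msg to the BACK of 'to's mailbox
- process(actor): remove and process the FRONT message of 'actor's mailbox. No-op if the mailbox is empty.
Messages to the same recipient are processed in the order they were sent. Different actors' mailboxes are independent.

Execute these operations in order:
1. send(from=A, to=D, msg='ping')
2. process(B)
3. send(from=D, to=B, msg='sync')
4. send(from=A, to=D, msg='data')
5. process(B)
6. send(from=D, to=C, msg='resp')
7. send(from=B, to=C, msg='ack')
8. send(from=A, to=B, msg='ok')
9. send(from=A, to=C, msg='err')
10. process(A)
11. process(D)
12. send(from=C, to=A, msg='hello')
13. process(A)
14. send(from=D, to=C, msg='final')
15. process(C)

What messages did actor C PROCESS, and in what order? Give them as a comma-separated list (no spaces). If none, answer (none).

Answer: resp

Derivation:
After 1 (send(from=A, to=D, msg='ping')): A:[] B:[] C:[] D:[ping]
After 2 (process(B)): A:[] B:[] C:[] D:[ping]
After 3 (send(from=D, to=B, msg='sync')): A:[] B:[sync] C:[] D:[ping]
After 4 (send(from=A, to=D, msg='data')): A:[] B:[sync] C:[] D:[ping,data]
After 5 (process(B)): A:[] B:[] C:[] D:[ping,data]
After 6 (send(from=D, to=C, msg='resp')): A:[] B:[] C:[resp] D:[ping,data]
After 7 (send(from=B, to=C, msg='ack')): A:[] B:[] C:[resp,ack] D:[ping,data]
After 8 (send(from=A, to=B, msg='ok')): A:[] B:[ok] C:[resp,ack] D:[ping,data]
After 9 (send(from=A, to=C, msg='err')): A:[] B:[ok] C:[resp,ack,err] D:[ping,data]
After 10 (process(A)): A:[] B:[ok] C:[resp,ack,err] D:[ping,data]
After 11 (process(D)): A:[] B:[ok] C:[resp,ack,err] D:[data]
After 12 (send(from=C, to=A, msg='hello')): A:[hello] B:[ok] C:[resp,ack,err] D:[data]
After 13 (process(A)): A:[] B:[ok] C:[resp,ack,err] D:[data]
After 14 (send(from=D, to=C, msg='final')): A:[] B:[ok] C:[resp,ack,err,final] D:[data]
After 15 (process(C)): A:[] B:[ok] C:[ack,err,final] D:[data]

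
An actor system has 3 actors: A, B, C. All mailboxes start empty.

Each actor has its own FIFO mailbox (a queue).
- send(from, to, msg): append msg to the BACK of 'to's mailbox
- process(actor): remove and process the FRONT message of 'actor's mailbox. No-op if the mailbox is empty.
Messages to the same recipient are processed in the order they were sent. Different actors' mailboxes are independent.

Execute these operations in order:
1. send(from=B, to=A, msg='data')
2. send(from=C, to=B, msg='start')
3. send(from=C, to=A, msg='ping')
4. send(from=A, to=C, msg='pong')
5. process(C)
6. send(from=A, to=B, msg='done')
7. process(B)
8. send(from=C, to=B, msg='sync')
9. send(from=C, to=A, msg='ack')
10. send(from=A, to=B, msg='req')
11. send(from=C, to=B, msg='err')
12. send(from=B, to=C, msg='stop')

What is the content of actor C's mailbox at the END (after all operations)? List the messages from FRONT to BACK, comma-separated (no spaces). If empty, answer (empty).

Answer: stop

Derivation:
After 1 (send(from=B, to=A, msg='data')): A:[data] B:[] C:[]
After 2 (send(from=C, to=B, msg='start')): A:[data] B:[start] C:[]
After 3 (send(from=C, to=A, msg='ping')): A:[data,ping] B:[start] C:[]
After 4 (send(from=A, to=C, msg='pong')): A:[data,ping] B:[start] C:[pong]
After 5 (process(C)): A:[data,ping] B:[start] C:[]
After 6 (send(from=A, to=B, msg='done')): A:[data,ping] B:[start,done] C:[]
After 7 (process(B)): A:[data,ping] B:[done] C:[]
After 8 (send(from=C, to=B, msg='sync')): A:[data,ping] B:[done,sync] C:[]
After 9 (send(from=C, to=A, msg='ack')): A:[data,ping,ack] B:[done,sync] C:[]
After 10 (send(from=A, to=B, msg='req')): A:[data,ping,ack] B:[done,sync,req] C:[]
After 11 (send(from=C, to=B, msg='err')): A:[data,ping,ack] B:[done,sync,req,err] C:[]
After 12 (send(from=B, to=C, msg='stop')): A:[data,ping,ack] B:[done,sync,req,err] C:[stop]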